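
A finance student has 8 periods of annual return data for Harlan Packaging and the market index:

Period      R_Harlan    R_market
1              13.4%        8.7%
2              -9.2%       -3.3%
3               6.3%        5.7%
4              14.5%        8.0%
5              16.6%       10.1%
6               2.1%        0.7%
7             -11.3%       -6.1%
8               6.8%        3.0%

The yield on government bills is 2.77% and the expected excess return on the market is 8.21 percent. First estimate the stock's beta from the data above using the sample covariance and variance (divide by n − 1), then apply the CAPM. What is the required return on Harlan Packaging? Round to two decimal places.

Mean R_i = (13.4 − 9.2 + 6.3 + 14.5 + 16.6 + 2.1 − 11.3 + 6.8) / 8 = 4.9000%
Mean R_m = (8.7 − 3.3 + 5.7 + 8.0 + 10.1 + 0.7 − 6.1 + 3.0) / 8 = 3.3500%
Σ(R_i − R̄_i)(R_m − R̄_m) = 425.9900  ⇒  Cov = 425.9900 / 7 = 60.8557
Σ(R_m − R̄_m)² = 242.0000  ⇒  Var(R_m) = 242.0000 / 7 = 34.5714
β = Cov / Var(R_m) = 60.8557 / 34.5714 = 1.7603
E(R) = R_f + β × MRP = 2.77% + 1.7603 × 8.21% = 17.22%

17.22%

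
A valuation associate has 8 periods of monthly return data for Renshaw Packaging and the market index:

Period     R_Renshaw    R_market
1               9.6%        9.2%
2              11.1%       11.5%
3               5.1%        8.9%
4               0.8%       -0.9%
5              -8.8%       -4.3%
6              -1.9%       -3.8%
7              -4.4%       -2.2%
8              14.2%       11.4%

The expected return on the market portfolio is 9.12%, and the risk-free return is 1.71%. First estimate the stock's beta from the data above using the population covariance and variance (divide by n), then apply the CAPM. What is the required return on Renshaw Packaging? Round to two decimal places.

Mean R_i = (9.6 + 11.1 + 5.1 + 0.8 − 8.8 − 1.9 − 4.4 + 14.2) / 8 = 3.2125%
Mean R_m = (9.2 + 11.5 + 8.9 − 0.9 − 4.3 − 3.8 − 2.2 + 11.4) / 8 = 3.7250%
Σ(R_i − R̄_i)(R_m − R̄_m) = 381.5275  ⇒  Cov = 381.5275 / 8 = 47.6909
Σ(R_m − R̄_m)² = 353.6350  ⇒  Var(R_m) = 353.6350 / 8 = 44.2044
β = Cov / Var(R_m) = 47.6909 / 44.2044 = 1.0789
MRP = 9.12% − 1.71% = 7.41%
E(R) = R_f + β × MRP = 1.71% + 1.0789 × 7.41% = 9.70%

9.70%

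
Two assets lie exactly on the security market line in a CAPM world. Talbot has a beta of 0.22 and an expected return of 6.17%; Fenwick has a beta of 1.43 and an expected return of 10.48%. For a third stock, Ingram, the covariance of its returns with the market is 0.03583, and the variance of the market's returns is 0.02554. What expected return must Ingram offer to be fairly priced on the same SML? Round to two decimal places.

MRP = (10.48% − 6.17%) / (1.43 − 0.22) = 3.5620%
R_f = 6.17% − 0.22 × 3.5620% = 5.3864%
β_Ingram = Cov / Var(R_m) = 0.03583 / 0.02554 = 1.4029
E(R_Ingram) = R_f + β × MRP = 5.3864% + 1.4029 × 3.5620% = 10.38%

10.38%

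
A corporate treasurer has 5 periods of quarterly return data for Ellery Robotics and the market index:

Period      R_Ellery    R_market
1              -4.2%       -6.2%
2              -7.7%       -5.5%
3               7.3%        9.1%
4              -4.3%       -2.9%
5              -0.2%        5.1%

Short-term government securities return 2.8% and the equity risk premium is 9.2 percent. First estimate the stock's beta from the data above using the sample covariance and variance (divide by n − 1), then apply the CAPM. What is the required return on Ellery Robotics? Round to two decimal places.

Mean R_i = (-4.2 − 7.7 + 7.3 − 4.3 − 0.2) / 5 = -1.8200%
Mean R_m = (-6.2 − 5.5 + 9.1 − 2.9 + 5.1) / 5 = -0.0800%
Σ(R_i − R̄_i)(R_m − R̄_m) = 145.5420  ⇒  Cov = 145.5420 / 4 = 36.3855
Σ(R_m − R̄_m)² = 185.8880  ⇒  Var(R_m) = 185.8880 / 4 = 46.4720
β = Cov / Var(R_m) = 36.3855 / 46.4720 = 0.7830
E(R) = R_f + β × MRP = 2.8% + 0.7830 × 9.2% = 10.00%

10.00%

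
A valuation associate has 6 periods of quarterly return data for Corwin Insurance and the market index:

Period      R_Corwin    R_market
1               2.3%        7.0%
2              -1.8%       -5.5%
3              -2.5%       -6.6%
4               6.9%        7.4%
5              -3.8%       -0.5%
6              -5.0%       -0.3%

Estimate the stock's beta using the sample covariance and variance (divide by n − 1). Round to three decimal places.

Mean R_i = (2.3 − 1.8 − 2.5 + 6.9 − 3.8 − 5.0) / 6 = -0.6500%
Mean R_m = (7.0 − 5.5 − 6.6 + 7.4 − 0.5 − 0.3) / 6 = 0.2500%
Σ(R_i − R̄_i)(R_m − R̄_m) = 97.9350  ⇒  Cov = 97.9350 / 5 = 19.5870
Σ(R_m − R̄_m)² = 177.5350  ⇒  Var(R_m) = 177.5350 / 5 = 35.5070
β = Cov / Var(R_m) = 19.5870 / 35.5070 = 0.5516

0.552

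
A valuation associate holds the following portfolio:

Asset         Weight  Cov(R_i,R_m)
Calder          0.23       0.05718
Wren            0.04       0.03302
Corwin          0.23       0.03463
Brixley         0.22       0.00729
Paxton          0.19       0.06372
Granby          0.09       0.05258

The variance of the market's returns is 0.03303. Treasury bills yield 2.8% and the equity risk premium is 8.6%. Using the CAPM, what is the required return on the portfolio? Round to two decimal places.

13.44%

β_Calder = 0.05718 / 0.03303 = 1.7312
β_Wren = 0.03302 / 0.03303 = 0.9997
β_Corwin = 0.03463 / 0.03303 = 1.0484
β_Brixley = 0.00729 / 0.03303 = 0.2207
β_Paxton = 0.06372 / 0.03303 = 1.9292
β_Granby = 0.05258 / 0.03303 = 1.5919
β_P = Σ w_i β_i = 0.23×1.7312 + 0.04×0.9997 + 0.23×1.0484 + 0.22×0.2207 + 0.19×1.9292 + 0.09×1.5919 = 1.2377
E(R_P) = R_f + β_P × MRP = 2.8% + 1.2377 × 8.6% = 13.44%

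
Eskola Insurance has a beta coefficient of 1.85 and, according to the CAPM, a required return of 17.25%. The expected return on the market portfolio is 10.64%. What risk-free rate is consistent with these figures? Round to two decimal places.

2.86%

E(R) = R_f + β(E(R_m) − R_f) = R_f(1 − β) + β·E(R_m)
17.25% = R_f × (1 − 1.85) + 1.85 × 10.64%
17.25% = R_f × -0.85 + 19.6840%
R_f = (17.25% − 19.6840%) / -0.85 = 2.86%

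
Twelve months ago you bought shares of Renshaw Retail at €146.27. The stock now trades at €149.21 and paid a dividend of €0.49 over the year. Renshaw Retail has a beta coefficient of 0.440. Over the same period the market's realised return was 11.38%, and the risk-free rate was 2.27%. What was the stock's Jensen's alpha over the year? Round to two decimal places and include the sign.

Realised HPR = (P1 + D1 − P0) / P0 = (149.21 + 0.49 − 146.27) / 146.27 = 3.43 / 146.27 = 2.3450%
MRP = 11.38% − 2.27% = 9.11%
CAPM required = R_f + β·MRP = 2.27% + 0.440 × 9.11% = 6.27840%
α = realised − required = 2.3450% − 6.27840% = -3.93%

-3.93%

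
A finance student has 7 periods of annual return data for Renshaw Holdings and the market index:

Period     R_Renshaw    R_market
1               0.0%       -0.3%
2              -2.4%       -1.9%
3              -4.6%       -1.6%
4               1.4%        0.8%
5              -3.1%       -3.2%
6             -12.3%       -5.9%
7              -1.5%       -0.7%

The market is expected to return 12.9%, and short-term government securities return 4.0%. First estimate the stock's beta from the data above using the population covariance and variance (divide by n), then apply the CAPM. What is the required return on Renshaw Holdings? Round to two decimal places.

Mean R_i = (0.0 − 2.4 − 4.6 + 1.4 − 3.1 − 12.3 − 1.5) / 7 = -3.2143%
Mean R_m = (-0.3 − 1.9 − 1.6 + 0.8 − 3.2 − 5.9 − 0.7) / 7 = -1.8286%
Σ(R_i − R̄_i)(R_m − R̄_m) = 55.4371  ⇒  Cov = 55.4371 / 7 = 7.9196
Σ(R_m − R̄_m)² = 29.0343  ⇒  Var(R_m) = 29.0343 / 7 = 4.1478
β = Cov / Var(R_m) = 7.9196 / 4.1478 = 1.9093
MRP = 12.9% − 4.0% = 8.90%
E(R) = R_f + β × MRP = 4.0% + 1.9093 × 8.9% = 20.99%

20.99%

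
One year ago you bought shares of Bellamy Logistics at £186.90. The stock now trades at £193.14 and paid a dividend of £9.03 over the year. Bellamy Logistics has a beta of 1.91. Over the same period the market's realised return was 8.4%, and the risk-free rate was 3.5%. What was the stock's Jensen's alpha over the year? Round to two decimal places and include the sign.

-4.69%

Realised HPR = (P1 + D1 − P0) / P0 = (193.14 + 9.03 − 186.90) / 186.90 = 15.27 / 186.90 = 8.1701%
MRP = 8.4% − 3.5% = 4.90%
CAPM required = R_f + β·MRP = 3.5% + 1.91 × 4.9% = 12.8590%
α = realised − required = 8.1701% − 12.8590% = -4.69%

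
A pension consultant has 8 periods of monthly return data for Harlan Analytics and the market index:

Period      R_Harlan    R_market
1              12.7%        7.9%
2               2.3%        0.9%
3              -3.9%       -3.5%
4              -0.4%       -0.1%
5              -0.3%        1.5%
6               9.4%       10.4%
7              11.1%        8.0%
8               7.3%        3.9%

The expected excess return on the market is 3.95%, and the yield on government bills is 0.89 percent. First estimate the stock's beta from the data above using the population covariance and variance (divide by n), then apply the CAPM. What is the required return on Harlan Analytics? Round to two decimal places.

5.64%

Mean R_i = (12.7 + 2.3 − 3.9 − 0.4 − 0.3 + 9.4 + 11.1 + 7.3) / 8 = 4.7750%
Mean R_m = (7.9 + 0.9 − 3.5 − 0.1 + 1.5 + 10.4 + 8.0 + 3.9) / 8 = 3.6250%
Σ(R_i − R̄_i)(R_m − R̄_m) = 192.1950  ⇒  Cov = 192.1950 / 8 = 24.0244
Σ(R_m − R̄_m)² = 159.9750  ⇒  Var(R_m) = 159.9750 / 8 = 19.9969
β = Cov / Var(R_m) = 24.0244 / 19.9969 = 1.2014
E(R) = R_f + β × MRP = 0.89% + 1.2014 × 3.95% = 5.64%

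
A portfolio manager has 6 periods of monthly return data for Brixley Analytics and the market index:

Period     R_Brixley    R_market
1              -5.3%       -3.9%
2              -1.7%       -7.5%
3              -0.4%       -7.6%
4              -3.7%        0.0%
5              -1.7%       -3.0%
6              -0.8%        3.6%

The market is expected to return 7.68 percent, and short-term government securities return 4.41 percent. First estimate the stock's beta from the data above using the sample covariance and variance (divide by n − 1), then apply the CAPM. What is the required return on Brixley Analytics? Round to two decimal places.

Mean R_i = (-5.3 − 1.7 − 0.4 − 3.7 − 1.7 − 0.8) / 6 = -2.2667%
Mean R_m = (-3.9 − 7.5 − 7.6 + 0.0 − 3.0 + 3.6) / 6 = -3.0667%
Σ(R_i − R̄_i)(R_m − R̄_m) = -3.0267  ⇒  Cov = -3.0267 / 5 = -0.6053
Σ(R_m − R̄_m)² = 94.7533  ⇒  Var(R_m) = 94.7533 / 5 = 18.9507
β = Cov / Var(R_m) = -0.6053 / 18.9507 = -0.0319
MRP = 7.68% − 4.41% = 3.27%
E(R) = R_f + β × MRP = 4.41% + -0.0319 × 3.27% = 4.31%

4.31%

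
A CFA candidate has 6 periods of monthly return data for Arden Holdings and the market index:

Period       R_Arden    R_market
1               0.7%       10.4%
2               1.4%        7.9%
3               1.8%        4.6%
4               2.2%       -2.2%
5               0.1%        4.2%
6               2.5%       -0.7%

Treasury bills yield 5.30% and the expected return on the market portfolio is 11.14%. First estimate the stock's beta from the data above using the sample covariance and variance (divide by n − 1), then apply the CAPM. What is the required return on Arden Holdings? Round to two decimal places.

4.57%

Mean R_i = (0.7 + 1.4 + 1.8 + 2.2 + 0.1 + 2.5) / 6 = 1.4500%
Mean R_m = (10.4 + 7.9 + 4.6 − 2.2 + 4.2 − 0.7) / 6 = 4.0333%
Σ(R_i − R̄_i)(R_m − R̄_m) = -14.6400  ⇒  Cov = -14.6400 / 5 = -2.9280
Σ(R_m − R̄_m)² = 117.0933  ⇒  Var(R_m) = 117.0933 / 5 = 23.4187
β = Cov / Var(R_m) = -2.9280 / 23.4187 = -0.1250
MRP = 11.14% − 5.30% = 5.84%
E(R) = R_f + β × MRP = 5.30% + -0.1250 × 5.84% = 4.57%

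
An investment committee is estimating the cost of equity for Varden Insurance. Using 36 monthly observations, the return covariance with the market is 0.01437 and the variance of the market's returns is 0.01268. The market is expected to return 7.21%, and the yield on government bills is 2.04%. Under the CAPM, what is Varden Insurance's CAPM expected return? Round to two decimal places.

β = Cov(R_i, R_m) / Var(R_m) = 0.01437 / 0.01268 = 1.1333
MRP = 7.21% − 2.04% = 5.17%
E(R) = R_f + β × MRP = 2.04% + 1.1333 × 5.17% = 7.90%

7.90%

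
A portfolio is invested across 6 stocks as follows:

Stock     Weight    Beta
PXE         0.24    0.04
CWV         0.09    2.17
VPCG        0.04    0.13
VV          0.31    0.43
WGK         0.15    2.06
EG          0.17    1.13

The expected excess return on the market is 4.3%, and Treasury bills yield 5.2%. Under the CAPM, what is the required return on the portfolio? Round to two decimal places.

8.83%

β_P = Σ w_i β_i = 0.24×0.04 + 0.09×2.17 + 0.04×0.13 + 0.31×0.43 + 0.15×2.06 + 0.17×1.13 = 0.8445
E(R_P) = R_f + β_P × MRP = 5.2% + 0.8445 × 4.3% = 8.83%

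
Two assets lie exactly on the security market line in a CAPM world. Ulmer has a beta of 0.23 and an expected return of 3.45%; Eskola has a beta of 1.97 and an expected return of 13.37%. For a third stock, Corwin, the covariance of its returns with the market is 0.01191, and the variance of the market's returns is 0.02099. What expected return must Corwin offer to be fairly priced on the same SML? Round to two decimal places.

MRP = (13.37% − 3.45%) / (1.97 − 0.23) = 5.7011%
R_f = 3.45% − 0.23 × 5.7011% = 2.1387%
β_Corwin = Cov / Var(R_m) = 0.01191 / 0.02099 = 0.5674
E(R_Corwin) = R_f + β × MRP = 2.1387% + 0.5674 × 5.7011% = 5.37%

5.37%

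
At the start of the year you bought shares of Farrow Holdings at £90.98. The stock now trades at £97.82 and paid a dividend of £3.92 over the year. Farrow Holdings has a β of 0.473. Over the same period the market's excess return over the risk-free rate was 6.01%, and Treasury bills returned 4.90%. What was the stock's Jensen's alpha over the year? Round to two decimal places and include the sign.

Realised HPR = (P1 + D1 − P0) / P0 = (97.82 + 3.92 − 90.98) / 90.98 = 10.76 / 90.98 = 11.8268%
CAPM required = R_f + β·MRP = 4.90% + 0.473 × 6.01% = 7.74273%
α = realised − required = 11.8268% − 7.74273% = +4.08%

+4.08%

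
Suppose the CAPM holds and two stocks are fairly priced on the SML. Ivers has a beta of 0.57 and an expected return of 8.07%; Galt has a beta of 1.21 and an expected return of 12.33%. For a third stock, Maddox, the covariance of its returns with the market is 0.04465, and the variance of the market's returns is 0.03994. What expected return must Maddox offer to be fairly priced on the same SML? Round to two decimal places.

11.72%

MRP = (12.33% − 8.07%) / (1.21 − 0.57) = 6.6563%
R_f = 8.07% − 0.57 × 6.6563% = 4.2759%
β_Maddox = Cov / Var(R_m) = 0.04465 / 0.03994 = 1.1179
E(R_Maddox) = R_f + β × MRP = 4.2759% + 1.1179 × 6.6563% = 11.72%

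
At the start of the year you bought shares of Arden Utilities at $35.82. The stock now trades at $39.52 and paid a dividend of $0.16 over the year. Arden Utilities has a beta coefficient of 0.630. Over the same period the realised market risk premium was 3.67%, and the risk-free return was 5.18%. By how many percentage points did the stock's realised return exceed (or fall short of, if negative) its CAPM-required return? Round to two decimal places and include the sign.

Realised HPR = (P1 + D1 − P0) / P0 = (39.52 + 0.16 − 35.82) / 35.82 = 3.86 / 35.82 = 10.7761%
CAPM required = R_f + β·MRP = 5.18% + 0.630 × 3.67% = 7.49210%
α = realised − required = 10.7761% − 7.49210% = +3.28%

+3.28%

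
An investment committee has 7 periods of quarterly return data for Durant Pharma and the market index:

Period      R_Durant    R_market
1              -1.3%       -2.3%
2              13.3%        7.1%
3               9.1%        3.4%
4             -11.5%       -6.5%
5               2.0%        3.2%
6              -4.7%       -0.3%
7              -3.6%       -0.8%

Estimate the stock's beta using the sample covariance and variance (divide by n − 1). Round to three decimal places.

Mean R_i = (-1.3 + 13.3 + 9.1 − 11.5 + 2.0 − 4.7 − 3.6) / 7 = 0.4714%
Mean R_m = (-2.3 + 7.1 + 3.4 − 6.5 + 3.2 − 0.3 − 0.8) / 7 = 0.5429%
Σ(R_i − R̄_i)(R_m − R̄_m) = 212.0086  ⇒  Cov = 212.0086 / 6 = 35.3348
Σ(R_m − R̄_m)² = 118.4171  ⇒  Var(R_m) = 118.4171 / 6 = 19.7362
β = Cov / Var(R_m) = 35.3348 / 19.7362 = 1.7904

1.790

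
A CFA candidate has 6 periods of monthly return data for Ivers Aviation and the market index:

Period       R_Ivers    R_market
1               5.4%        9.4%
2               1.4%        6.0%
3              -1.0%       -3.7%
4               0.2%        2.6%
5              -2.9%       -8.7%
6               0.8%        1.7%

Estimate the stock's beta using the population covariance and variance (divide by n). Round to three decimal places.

Mean R_i = (5.4 + 1.4 − 1.0 + 0.2 − 2.9 + 0.8) / 6 = 0.6500%
Mean R_m = (9.4 + 6.0 − 3.7 + 2.6 − 8.7 + 1.7) / 6 = 1.2167%
Σ(R_i − R̄_i)(R_m − R̄_m) = 85.2250  ⇒  Cov = 85.2250 / 6 = 14.2042
Σ(R_m − R̄_m)² = 214.5083  ⇒  Var(R_m) = 214.5083 / 6 = 35.7514
β = Cov / Var(R_m) = 14.2042 / 35.7514 = 0.3973

0.397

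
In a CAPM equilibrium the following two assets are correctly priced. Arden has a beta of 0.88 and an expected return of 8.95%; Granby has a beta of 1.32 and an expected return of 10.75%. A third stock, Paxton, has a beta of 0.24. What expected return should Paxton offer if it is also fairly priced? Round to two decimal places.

6.33%

MRP (SML slope) = (10.75% − 8.95%) / (1.32 − 0.88) = 1.80% / 0.44 = 4.0909%
R_f (intercept) = 8.95% − 0.88 × 4.0909% = 5.3500%
E(R_Paxton) = R_f + β × MRP = 5.3500% + 0.24 × 4.0909% = 6.33%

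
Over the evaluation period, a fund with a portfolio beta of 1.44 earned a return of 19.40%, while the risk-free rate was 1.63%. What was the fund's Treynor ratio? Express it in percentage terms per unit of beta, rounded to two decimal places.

12.34%

Treynor = (R_P − R_f) / β_P = (19.40% − 1.63%) / 1.4400 = 17.77% / 1.4400 = 12.34%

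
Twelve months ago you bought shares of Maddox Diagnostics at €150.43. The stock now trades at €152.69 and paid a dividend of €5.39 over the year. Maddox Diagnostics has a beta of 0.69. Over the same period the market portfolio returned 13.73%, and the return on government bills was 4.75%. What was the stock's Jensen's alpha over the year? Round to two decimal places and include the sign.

Realised HPR = (P1 + D1 − P0) / P0 = (152.69 + 5.39 − 150.43) / 150.43 = 7.65 / 150.43 = 5.0854%
MRP = 13.73% − 4.75% = 8.98%
CAPM required = R_f + β·MRP = 4.75% + 0.69 × 8.98% = 10.9462%
α = realised − required = 5.0854% − 10.9462% = -5.86%

-5.86%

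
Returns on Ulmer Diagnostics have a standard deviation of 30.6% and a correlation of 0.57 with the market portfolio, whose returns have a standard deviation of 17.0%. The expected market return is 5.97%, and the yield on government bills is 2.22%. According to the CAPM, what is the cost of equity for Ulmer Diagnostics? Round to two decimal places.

6.07%

β = ρ × σ_i / σ_m = 0.57 × 30.6% / 17.0% = 1.0260
MRP = 5.97% − 2.22% = 3.75%
E(R) = 2.22% + 1.0260 × 3.75% = 6.07%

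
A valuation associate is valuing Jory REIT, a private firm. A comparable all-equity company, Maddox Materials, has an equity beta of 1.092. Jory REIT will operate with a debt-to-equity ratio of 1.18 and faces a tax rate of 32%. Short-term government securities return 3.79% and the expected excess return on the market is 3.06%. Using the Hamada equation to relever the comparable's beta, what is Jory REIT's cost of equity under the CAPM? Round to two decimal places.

9.81%

β_L = β_U × [1 + (1 − t)(D/E)] = 1.092 × [1 + (1 − 0.32) × 1.18]
    = 1.092 × [1 + 0.68 × 1.18] = 1.092 × 1.8024 = 1.9682
E(R) = R_f + β_L × MRP = 3.79% + 1.9682 × 3.06% = 9.81%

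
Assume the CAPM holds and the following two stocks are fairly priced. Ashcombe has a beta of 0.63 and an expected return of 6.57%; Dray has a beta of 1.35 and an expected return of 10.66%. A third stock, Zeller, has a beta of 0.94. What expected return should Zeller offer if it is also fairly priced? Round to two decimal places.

8.33%

MRP (SML slope) = (10.66% − 6.57%) / (1.35 − 0.63) = 4.09% / 0.72 = 5.6806%
R_f (intercept) = 6.57% − 0.63 × 5.6806% = 2.9912%
E(R_Zeller) = R_f + β × MRP = 2.9912% + 0.94 × 5.6806% = 8.33%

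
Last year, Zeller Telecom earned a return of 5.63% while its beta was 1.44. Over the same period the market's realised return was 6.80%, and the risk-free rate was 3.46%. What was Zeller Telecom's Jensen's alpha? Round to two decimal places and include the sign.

-2.64%

Market excess return = 6.80% − 3.46% = 3.34%
CAPM benchmark = R_f + β(R_m − R_f) = 3.46% + 1.44 × 3.34% = 8.2696%
α = actual − benchmark = 5.63% − 8.2696% = -2.64%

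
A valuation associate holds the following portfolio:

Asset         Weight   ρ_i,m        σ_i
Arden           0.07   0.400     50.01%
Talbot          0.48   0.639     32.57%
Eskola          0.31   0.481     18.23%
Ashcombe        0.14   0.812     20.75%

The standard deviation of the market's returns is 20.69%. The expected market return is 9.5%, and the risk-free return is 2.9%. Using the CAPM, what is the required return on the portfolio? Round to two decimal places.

β_Arden = 0.400 × 50.01% / 20.69% = 0.9668
β_Talbot = 0.639 × 32.57% / 20.69% = 1.0059
β_Eskola = 0.481 × 18.23% / 20.69% = 0.4238
β_Ashcombe = 0.812 × 20.75% / 20.69% = 0.8144
β_P = Σ w_i β_i = 0.07×0.9668 + 0.48×1.0059 + 0.31×0.4238 + 0.14×0.8144 = 0.7959
MRP = 9.5% − 2.9% = 6.60%
E(R_P) = R_f + β_P × MRP = 2.9% + 0.7959 × 6.6% = 8.15%

8.15%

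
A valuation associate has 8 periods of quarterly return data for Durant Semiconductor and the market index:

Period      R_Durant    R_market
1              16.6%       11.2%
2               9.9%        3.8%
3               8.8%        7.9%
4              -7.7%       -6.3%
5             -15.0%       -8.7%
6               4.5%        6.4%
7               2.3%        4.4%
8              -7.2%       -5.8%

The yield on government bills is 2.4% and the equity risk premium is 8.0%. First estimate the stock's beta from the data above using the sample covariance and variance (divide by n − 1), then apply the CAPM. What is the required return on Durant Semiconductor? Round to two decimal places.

13.31%

Mean R_i = (16.6 + 9.9 + 8.8 − 7.7 − 15.0 + 4.5 + 2.3 − 7.2) / 8 = 1.5250%
Mean R_m = (11.2 + 3.8 + 7.9 − 6.3 − 8.7 + 6.4 + 4.4 − 5.8) / 8 = 1.6125%
Σ(R_i − R̄_i)(R_m − R̄_m) = 533.0775  ⇒  Cov = 533.0775 / 7 = 76.1539
Σ(R_m − R̄_m)² = 390.8288  ⇒  Var(R_m) = 390.8288 / 7 = 55.8327
β = Cov / Var(R_m) = 76.1539 / 55.8327 = 1.3640
E(R) = R_f + β × MRP = 2.4% + 1.3640 × 8.0% = 13.31%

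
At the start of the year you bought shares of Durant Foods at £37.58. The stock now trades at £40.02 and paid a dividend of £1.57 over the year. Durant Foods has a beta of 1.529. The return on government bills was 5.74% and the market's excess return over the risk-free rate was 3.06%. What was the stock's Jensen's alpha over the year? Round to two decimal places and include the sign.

Realised HPR = (P1 + D1 − P0) / P0 = (40.02 + 1.57 − 37.58) / 37.58 = 4.01 / 37.58 = 10.6706%
CAPM required = R_f + β·MRP = 5.74% + 1.529 × 3.06% = 10.41874%
α = realised − required = 10.6706% − 10.41874% = +0.25%

+0.25%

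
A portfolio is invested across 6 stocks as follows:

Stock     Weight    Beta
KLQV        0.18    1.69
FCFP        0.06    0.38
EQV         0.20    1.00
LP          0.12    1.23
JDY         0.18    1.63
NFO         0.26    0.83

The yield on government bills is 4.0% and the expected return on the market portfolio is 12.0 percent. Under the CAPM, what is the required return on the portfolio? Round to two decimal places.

13.47%

β_P = Σ w_i β_i = 0.18×1.69 + 0.06×0.38 + 0.20×1.00 + 0.12×1.23 + 0.18×1.63 + 0.26×0.83 = 1.1838
MRP = 12.0% − 4.0% = 8.00%
E(R_P) = R_f + β_P × MRP = 4.0% + 1.1838 × 8.0% = 13.47%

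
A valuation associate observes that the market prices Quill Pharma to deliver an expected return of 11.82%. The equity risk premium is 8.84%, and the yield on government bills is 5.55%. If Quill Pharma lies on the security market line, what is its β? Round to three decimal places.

β = (E(R) − R_f) / MRP = (11.82% − 5.55%) / 8.84% = 6.27% / 8.84% = 0.709

0.709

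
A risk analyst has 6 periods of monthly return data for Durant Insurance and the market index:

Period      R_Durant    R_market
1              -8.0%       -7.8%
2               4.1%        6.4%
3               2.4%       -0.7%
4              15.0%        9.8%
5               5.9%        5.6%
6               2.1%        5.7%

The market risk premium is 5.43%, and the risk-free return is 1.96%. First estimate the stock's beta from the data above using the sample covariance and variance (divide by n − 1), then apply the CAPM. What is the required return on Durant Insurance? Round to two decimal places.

Mean R_i = (-8.0 + 4.1 + 2.4 + 15.0 + 5.9 + 2.1) / 6 = 3.5833%
Mean R_m = (-7.8 + 6.4 − 0.7 + 9.8 + 5.6 + 5.7) / 6 = 3.1667%
Σ(R_i − R̄_i)(R_m − R̄_m) = 210.8867  ⇒  Cov = 210.8867 / 5 = 42.1773
Σ(R_m − R̄_m)² = 202.0133  ⇒  Var(R_m) = 202.0133 / 5 = 40.4027
β = Cov / Var(R_m) = 42.1773 / 40.4027 = 1.0439
E(R) = R_f + β × MRP = 1.96% + 1.0439 × 5.43% = 7.63%

7.63%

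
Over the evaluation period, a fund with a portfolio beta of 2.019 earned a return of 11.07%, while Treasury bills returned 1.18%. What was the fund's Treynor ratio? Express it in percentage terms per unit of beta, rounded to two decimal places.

4.90%

Treynor = (R_P − R_f) / β_P = (11.07% − 1.18%) / 2.0190 = 9.89% / 2.0190 = 4.90%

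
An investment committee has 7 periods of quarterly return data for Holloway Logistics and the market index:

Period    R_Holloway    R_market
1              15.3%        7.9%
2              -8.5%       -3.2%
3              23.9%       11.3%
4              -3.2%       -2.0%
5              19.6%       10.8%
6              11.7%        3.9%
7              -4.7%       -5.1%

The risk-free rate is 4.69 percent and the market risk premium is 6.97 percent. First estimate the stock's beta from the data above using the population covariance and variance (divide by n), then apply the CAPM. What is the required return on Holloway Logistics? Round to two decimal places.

Mean R_i = (15.3 − 8.5 + 23.9 − 3.2 + 19.6 + 11.7 − 4.7) / 7 = 7.7286%
Mean R_m = (7.9 − 3.2 + 11.3 − 2.0 + 10.8 + 3.9 − 5.1) / 7 = 3.3714%
Σ(R_i − R̄_i)(R_m − R̄_m) = 523.4257  ⇒  Cov = 523.4257 / 7 = 74.7751
Σ(R_m − R̄_m)² = 282.6343  ⇒  Var(R_m) = 282.6343 / 7 = 40.3763
β = Cov / Var(R_m) = 74.7751 / 40.3763 = 1.8520
E(R) = R_f + β × MRP = 4.69% + 1.8520 × 6.97% = 17.60%

17.60%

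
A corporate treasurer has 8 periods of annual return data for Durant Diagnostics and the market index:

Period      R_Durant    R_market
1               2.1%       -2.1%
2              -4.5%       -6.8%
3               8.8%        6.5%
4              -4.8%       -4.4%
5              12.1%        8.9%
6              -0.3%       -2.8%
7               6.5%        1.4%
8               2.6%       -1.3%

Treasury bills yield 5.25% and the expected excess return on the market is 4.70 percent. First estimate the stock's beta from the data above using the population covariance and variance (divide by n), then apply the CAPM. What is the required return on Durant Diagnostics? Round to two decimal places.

10.36%

Mean R_i = (2.1 − 4.5 + 8.8 − 4.8 + 12.1 − 0.3 + 6.5 + 2.6) / 8 = 2.8125%
Mean R_m = (-2.1 − 6.8 + 6.5 − 4.4 + 8.9 − 2.8 + 1.4 − 1.3) / 8 = -0.0750%
Σ(R_i − R̄_i)(R_m − R̄_m) = 220.4475  ⇒  Cov = 220.4475 / 8 = 27.5559
Σ(R_m − R̄_m)² = 202.9150  ⇒  Var(R_m) = 202.9150 / 8 = 25.3644
β = Cov / Var(R_m) = 27.5559 / 25.3644 = 1.0864
E(R) = R_f + β × MRP = 5.25% + 1.0864 × 4.70% = 10.36%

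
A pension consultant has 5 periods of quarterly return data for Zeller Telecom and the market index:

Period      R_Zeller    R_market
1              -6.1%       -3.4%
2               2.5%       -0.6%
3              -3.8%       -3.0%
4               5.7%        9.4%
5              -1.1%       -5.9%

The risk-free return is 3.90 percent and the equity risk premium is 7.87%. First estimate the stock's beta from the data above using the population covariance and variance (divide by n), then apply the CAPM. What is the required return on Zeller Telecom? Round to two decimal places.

8.83%

Mean R_i = (-6.1 + 2.5 − 3.8 + 5.7 − 1.1) / 5 = -0.5600%
Mean R_m = (-3.4 − 0.6 − 3.0 + 9.4 − 5.9) / 5 = -0.7000%
Σ(R_i − R̄_i)(R_m − R̄_m) = 88.7500  ⇒  Cov = 88.7500 / 5 = 17.7500
Σ(R_m − R̄_m)² = 141.6400  ⇒  Var(R_m) = 141.6400 / 5 = 28.3280
β = Cov / Var(R_m) = 17.7500 / 28.3280 = 0.6266
E(R) = R_f + β × MRP = 3.90% + 0.6266 × 7.87% = 8.83%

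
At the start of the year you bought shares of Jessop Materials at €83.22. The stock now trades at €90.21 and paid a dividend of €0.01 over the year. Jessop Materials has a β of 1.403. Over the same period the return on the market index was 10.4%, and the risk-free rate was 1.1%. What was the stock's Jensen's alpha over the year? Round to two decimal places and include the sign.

-5.74%

Realised HPR = (P1 + D1 − P0) / P0 = (90.21 + 0.01 − 83.22) / 83.22 = 7.00 / 83.22 = 8.4114%
MRP = 10.4% − 1.1% = 9.30%
CAPM required = R_f + β·MRP = 1.1% + 1.403 × 9.3% = 14.1479%
α = realised − required = 8.4114% − 14.1479% = -5.74%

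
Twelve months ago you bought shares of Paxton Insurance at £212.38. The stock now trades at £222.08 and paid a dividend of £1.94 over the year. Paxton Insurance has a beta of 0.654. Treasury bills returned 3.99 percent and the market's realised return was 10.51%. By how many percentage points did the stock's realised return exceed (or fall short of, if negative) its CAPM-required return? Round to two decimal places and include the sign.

-2.77%

Realised HPR = (P1 + D1 − P0) / P0 = (222.08 + 1.94 − 212.38) / 212.38 = 11.64 / 212.38 = 5.4807%
MRP = 10.51% − 3.99% = 6.52%
CAPM required = R_f + β·MRP = 3.99% + 0.654 × 6.52% = 8.25408%
α = realised − required = 5.4807% − 8.25408% = -2.77%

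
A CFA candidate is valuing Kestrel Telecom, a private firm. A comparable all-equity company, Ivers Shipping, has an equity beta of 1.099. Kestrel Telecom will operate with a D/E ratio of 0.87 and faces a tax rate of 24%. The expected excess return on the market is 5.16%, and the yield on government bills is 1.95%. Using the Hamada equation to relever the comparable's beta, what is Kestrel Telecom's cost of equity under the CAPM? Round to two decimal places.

11.37%

β_L = β_U × [1 + (1 − t)(D/E)] = 1.099 × [1 + (1 − 0.24) × 0.87]
    = 1.099 × [1 + 0.76 × 0.87] = 1.099 × 1.6612 = 1.8257
E(R) = R_f + β_L × MRP = 1.95% + 1.8257 × 5.16% = 11.37%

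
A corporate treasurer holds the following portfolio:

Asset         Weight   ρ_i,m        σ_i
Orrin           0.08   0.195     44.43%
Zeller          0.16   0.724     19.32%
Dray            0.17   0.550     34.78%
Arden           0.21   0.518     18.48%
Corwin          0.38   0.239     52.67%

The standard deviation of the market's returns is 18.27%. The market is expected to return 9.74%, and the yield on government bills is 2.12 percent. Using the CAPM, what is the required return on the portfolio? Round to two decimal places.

7.53%

β_Orrin = 0.195 × 44.43% / 18.27% = 0.4742
β_Zeller = 0.724 × 19.32% / 18.27% = 0.7656
β_Dray = 0.550 × 34.78% / 18.27% = 1.0470
β_Arden = 0.518 × 18.48% / 18.27% = 0.5240
β_Corwin = 0.239 × 52.67% / 18.27% = 0.6890
β_P = Σ w_i β_i = 0.08×0.4742 + 0.16×0.7656 + 0.17×1.0470 + 0.21×0.5240 + 0.38×0.6890 = 0.7103
MRP = 9.74% − 2.12% = 7.62%
E(R_P) = R_f + β_P × MRP = 2.12% + 0.7103 × 7.62% = 7.53%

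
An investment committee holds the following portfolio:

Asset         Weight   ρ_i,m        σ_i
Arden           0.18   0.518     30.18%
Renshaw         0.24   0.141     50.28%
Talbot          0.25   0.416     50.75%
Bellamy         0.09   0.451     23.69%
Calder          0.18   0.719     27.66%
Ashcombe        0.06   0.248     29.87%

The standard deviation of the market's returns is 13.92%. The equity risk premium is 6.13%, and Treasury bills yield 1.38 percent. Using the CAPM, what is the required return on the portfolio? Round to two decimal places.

β_Arden = 0.518 × 30.18% / 13.92% = 1.1231
β_Renshaw = 0.141 × 50.28% / 13.92% = 0.5093
β_Talbot = 0.416 × 50.75% / 13.92% = 1.5167
β_Bellamy = 0.451 × 23.69% / 13.92% = 0.7675
β_Calder = 0.719 × 27.66% / 13.92% = 1.4287
β_Ashcombe = 0.248 × 29.87% / 13.92% = 0.5322
β_P = Σ w_i β_i = 0.18×1.1231 + 0.24×0.5093 + 0.25×1.5167 + 0.09×0.7675 + 0.18×1.4287 + 0.06×0.5322 = 1.0617
E(R_P) = R_f + β_P × MRP = 1.38% + 1.0617 × 6.13% = 7.89%

7.89%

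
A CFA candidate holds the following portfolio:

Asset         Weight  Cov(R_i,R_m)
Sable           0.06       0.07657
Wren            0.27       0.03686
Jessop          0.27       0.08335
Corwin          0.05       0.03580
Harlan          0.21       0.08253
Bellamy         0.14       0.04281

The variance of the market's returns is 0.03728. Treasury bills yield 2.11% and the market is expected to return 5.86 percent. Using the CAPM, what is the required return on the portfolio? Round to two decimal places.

β_Sable = 0.07657 / 0.03728 = 2.0539
β_Wren = 0.03686 / 0.03728 = 0.9887
β_Jessop = 0.08335 / 0.03728 = 2.2358
β_Corwin = 0.03580 / 0.03728 = 0.9603
β_Harlan = 0.08253 / 0.03728 = 2.2138
β_Bellamy = 0.04281 / 0.03728 = 1.1483
β_P = Σ w_i β_i = 0.06×2.0539 + 0.27×0.9887 + 0.27×2.2358 + 0.05×0.9603 + 0.21×2.2138 + 0.14×1.1483 = 1.6675
MRP = 5.86% − 2.11% = 3.75%
E(R_P) = R_f + β_P × MRP = 2.11% + 1.6675 × 3.75% = 8.36%

8.36%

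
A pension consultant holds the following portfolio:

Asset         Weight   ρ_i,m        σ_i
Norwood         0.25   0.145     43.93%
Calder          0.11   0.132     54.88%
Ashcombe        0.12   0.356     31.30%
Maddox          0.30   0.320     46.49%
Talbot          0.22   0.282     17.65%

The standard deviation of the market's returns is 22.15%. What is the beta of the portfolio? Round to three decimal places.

0.419

β_Norwood = 0.145 × 43.93% / 22.15% = 0.2876
β_Calder = 0.132 × 54.88% / 22.15% = 0.3271
β_Ashcombe = 0.356 × 31.30% / 22.15% = 0.5031
β_Maddox = 0.320 × 46.49% / 22.15% = 0.6716
β_Talbot = 0.282 × 17.65% / 22.15% = 0.2247
β_P = Σ w_i β_i = 0.25×0.2876 + 0.11×0.3271 + 0.12×0.5031 + 0.30×0.6716 + 0.22×0.2247 = 0.4192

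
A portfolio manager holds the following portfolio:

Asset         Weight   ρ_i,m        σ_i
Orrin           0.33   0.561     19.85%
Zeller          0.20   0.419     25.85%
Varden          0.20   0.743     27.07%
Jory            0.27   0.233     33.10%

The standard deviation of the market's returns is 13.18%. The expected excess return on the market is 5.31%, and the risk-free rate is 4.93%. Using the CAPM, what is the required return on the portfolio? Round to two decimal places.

9.74%

β_Orrin = 0.561 × 19.85% / 13.18% = 0.8449
β_Zeller = 0.419 × 25.85% / 13.18% = 0.8218
β_Varden = 0.743 × 27.07% / 13.18% = 1.5260
β_Jory = 0.233 × 33.10% / 13.18% = 0.5852
β_P = Σ w_i β_i = 0.33×0.8449 + 0.20×0.8218 + 0.20×1.5260 + 0.27×0.5852 = 0.9064
E(R_P) = R_f + β_P × MRP = 4.93% + 0.9064 × 5.31% = 9.74%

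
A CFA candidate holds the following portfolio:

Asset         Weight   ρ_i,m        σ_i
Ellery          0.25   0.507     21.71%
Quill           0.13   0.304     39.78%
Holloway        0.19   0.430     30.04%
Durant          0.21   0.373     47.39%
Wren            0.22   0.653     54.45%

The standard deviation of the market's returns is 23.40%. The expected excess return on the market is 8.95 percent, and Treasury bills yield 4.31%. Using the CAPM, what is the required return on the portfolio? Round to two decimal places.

11.31%

β_Ellery = 0.507 × 21.71% / 23.40% = 0.4704
β_Quill = 0.304 × 39.78% / 23.40% = 0.5168
β_Holloway = 0.430 × 30.04% / 23.40% = 0.5520
β_Durant = 0.373 × 47.39% / 23.40% = 0.7554
β_Wren = 0.653 × 54.45% / 23.40% = 1.5195
β_P = Σ w_i β_i = 0.25×0.4704 + 0.13×0.5168 + 0.19×0.5520 + 0.21×0.7554 + 0.22×1.5195 = 0.7826
E(R_P) = R_f + β_P × MRP = 4.31% + 0.7826 × 8.95% = 11.31%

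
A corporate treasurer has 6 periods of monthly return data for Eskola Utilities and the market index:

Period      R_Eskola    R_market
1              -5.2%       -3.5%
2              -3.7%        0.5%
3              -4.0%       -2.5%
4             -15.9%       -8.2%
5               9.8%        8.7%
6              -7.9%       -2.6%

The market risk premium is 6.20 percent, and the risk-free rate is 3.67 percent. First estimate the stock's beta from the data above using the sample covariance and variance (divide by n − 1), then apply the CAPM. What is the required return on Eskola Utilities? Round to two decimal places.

12.59%

Mean R_i = (-5.2 − 3.7 − 4.0 − 15.9 + 9.8 − 7.9) / 6 = -4.4833%
Mean R_m = (-3.5 + 0.5 − 2.5 − 8.2 + 8.7 − 2.6) / 6 = -1.2667%
Σ(R_i − R̄_i)(R_m − R̄_m) = 228.4567  ⇒  Cov = 228.4567 / 5 = 45.6913
Σ(R_m − R̄_m)² = 158.8133  ⇒  Var(R_m) = 158.8133 / 5 = 31.7627
β = Cov / Var(R_m) = 45.6913 / 31.7627 = 1.4385
E(R) = R_f + β × MRP = 3.67% + 1.4385 × 6.20% = 12.59%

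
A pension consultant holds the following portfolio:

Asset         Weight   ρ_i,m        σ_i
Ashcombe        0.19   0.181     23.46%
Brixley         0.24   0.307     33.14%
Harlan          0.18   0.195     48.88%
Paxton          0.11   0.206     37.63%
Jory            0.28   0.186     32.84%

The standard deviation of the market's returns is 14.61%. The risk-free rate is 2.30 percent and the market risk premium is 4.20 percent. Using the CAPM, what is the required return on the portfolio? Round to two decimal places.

4.46%

β_Ashcombe = 0.181 × 23.46% / 14.61% = 0.2906
β_Brixley = 0.307 × 33.14% / 14.61% = 0.6964
β_Harlan = 0.195 × 48.88% / 14.61% = 0.6524
β_Paxton = 0.206 × 37.63% / 14.61% = 0.5306
β_Jory = 0.186 × 32.84% / 14.61% = 0.4181
β_P = Σ w_i β_i = 0.19×0.2906 + 0.24×0.6964 + 0.18×0.6524 + 0.11×0.5306 + 0.28×0.4181 = 0.5152
E(R_P) = R_f + β_P × MRP = 2.30% + 0.5152 × 4.20% = 4.46%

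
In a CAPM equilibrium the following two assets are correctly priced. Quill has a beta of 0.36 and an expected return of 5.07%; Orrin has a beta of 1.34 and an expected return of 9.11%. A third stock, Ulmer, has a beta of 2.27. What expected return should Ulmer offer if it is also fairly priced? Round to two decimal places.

MRP (SML slope) = (9.11% − 5.07%) / (1.34 − 0.36) = 4.04% / 0.98 = 4.1224%
R_f (intercept) = 5.07% − 0.36 × 4.1224% = 3.5859%
E(R_Ulmer) = R_f + β × MRP = 3.5859% + 2.27 × 4.1224% = 12.94%

12.94%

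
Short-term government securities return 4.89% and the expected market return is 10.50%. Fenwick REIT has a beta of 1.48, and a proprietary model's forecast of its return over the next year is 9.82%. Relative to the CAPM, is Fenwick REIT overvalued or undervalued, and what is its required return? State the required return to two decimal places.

Overvalued; required return 13.19%

MRP = 10.50% − 4.89% = 5.61%
Required return = R_f + β·MRP = 4.89% + 1.48 × 5.61% = 13.19%
Forecast 9.82% < required 13.19% → the stock plots below the SML → overvalued.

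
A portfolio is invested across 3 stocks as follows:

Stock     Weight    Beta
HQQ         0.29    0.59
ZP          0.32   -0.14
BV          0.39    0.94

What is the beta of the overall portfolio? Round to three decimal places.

0.493

β_P = Σ w_i β_i = 0.29×0.59 + 0.32×-0.14 + 0.39×0.94 = 0.4929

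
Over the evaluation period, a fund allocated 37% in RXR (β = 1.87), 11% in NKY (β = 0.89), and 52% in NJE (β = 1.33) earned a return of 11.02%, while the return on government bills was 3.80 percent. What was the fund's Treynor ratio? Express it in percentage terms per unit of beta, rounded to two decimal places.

4.87%

β_P = 0.37×1.87 + 0.11×0.89 + 0.52×1.33 = 1.4814
Treynor = (R_P − R_f) / β_P = (11.02% − 3.80%) / 1.4814 = 7.22% / 1.4814 = 4.87%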